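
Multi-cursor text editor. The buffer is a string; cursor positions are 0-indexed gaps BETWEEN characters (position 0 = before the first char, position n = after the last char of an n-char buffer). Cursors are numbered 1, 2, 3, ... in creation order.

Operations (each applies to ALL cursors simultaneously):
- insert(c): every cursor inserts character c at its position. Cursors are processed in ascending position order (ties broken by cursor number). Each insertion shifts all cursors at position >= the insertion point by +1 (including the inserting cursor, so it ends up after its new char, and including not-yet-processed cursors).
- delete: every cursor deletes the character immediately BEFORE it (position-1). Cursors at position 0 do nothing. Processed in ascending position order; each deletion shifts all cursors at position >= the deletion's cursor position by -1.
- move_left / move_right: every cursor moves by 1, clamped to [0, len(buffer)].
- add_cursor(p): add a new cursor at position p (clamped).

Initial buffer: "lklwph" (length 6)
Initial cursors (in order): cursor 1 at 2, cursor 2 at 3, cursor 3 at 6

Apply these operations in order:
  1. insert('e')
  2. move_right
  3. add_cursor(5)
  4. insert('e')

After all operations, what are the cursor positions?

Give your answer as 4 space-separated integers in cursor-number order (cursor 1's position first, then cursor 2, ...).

Answer: 5 9 13 7

Derivation:
After op 1 (insert('e')): buffer="lkelewphe" (len 9), cursors c1@3 c2@5 c3@9, authorship ..1.2...3
After op 2 (move_right): buffer="lkelewphe" (len 9), cursors c1@4 c2@6 c3@9, authorship ..1.2...3
After op 3 (add_cursor(5)): buffer="lkelewphe" (len 9), cursors c1@4 c4@5 c2@6 c3@9, authorship ..1.2...3
After op 4 (insert('e')): buffer="lkeleeewephee" (len 13), cursors c1@5 c4@7 c2@9 c3@13, authorship ..1.124.2..33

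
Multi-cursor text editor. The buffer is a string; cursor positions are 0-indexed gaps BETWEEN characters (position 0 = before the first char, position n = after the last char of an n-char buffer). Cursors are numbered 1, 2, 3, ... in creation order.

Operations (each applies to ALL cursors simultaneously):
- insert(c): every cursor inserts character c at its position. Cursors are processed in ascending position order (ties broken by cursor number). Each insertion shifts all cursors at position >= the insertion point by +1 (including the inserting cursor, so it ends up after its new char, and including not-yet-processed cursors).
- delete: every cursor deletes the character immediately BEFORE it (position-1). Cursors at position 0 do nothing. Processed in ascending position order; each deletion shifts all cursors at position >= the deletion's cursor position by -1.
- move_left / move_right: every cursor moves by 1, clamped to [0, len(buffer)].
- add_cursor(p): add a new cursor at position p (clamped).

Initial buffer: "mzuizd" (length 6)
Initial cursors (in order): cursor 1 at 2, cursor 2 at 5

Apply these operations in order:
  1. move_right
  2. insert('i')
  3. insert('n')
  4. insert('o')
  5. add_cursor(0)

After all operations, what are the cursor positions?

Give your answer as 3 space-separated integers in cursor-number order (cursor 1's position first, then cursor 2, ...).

Answer: 6 12 0

Derivation:
After op 1 (move_right): buffer="mzuizd" (len 6), cursors c1@3 c2@6, authorship ......
After op 2 (insert('i')): buffer="mzuiizdi" (len 8), cursors c1@4 c2@8, authorship ...1...2
After op 3 (insert('n')): buffer="mzuinizdin" (len 10), cursors c1@5 c2@10, authorship ...11...22
After op 4 (insert('o')): buffer="mzuinoizdino" (len 12), cursors c1@6 c2@12, authorship ...111...222
After op 5 (add_cursor(0)): buffer="mzuinoizdino" (len 12), cursors c3@0 c1@6 c2@12, authorship ...111...222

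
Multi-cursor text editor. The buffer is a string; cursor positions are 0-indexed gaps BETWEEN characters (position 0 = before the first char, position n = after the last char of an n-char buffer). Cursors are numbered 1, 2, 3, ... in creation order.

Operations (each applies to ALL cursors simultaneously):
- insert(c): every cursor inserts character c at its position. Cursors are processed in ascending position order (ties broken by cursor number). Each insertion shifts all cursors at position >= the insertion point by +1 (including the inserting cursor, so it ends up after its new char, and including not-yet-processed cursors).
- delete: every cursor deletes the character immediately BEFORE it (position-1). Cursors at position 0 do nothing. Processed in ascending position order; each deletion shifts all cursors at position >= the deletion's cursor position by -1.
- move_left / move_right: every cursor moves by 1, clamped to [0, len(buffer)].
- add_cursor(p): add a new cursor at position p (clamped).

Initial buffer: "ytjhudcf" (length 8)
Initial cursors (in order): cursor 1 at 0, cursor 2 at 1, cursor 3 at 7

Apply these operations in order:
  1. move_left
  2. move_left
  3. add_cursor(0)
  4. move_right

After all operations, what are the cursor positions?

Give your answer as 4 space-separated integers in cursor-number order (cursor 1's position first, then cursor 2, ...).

After op 1 (move_left): buffer="ytjhudcf" (len 8), cursors c1@0 c2@0 c3@6, authorship ........
After op 2 (move_left): buffer="ytjhudcf" (len 8), cursors c1@0 c2@0 c3@5, authorship ........
After op 3 (add_cursor(0)): buffer="ytjhudcf" (len 8), cursors c1@0 c2@0 c4@0 c3@5, authorship ........
After op 4 (move_right): buffer="ytjhudcf" (len 8), cursors c1@1 c2@1 c4@1 c3@6, authorship ........

Answer: 1 1 6 1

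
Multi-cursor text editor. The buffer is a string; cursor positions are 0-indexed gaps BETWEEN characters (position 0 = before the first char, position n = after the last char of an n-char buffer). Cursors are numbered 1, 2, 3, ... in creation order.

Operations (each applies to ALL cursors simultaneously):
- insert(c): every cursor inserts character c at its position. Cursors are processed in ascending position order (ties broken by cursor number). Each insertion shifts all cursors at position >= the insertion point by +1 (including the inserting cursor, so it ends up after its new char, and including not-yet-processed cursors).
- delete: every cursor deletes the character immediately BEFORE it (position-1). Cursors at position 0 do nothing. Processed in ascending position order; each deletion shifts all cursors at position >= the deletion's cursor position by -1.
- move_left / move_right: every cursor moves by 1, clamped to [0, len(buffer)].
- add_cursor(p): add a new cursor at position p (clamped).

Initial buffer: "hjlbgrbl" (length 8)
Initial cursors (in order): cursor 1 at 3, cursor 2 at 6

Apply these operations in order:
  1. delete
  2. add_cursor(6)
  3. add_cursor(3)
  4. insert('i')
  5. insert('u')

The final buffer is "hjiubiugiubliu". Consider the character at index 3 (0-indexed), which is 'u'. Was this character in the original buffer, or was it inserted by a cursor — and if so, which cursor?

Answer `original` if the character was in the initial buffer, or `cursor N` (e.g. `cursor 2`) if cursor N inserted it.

Answer: cursor 1

Derivation:
After op 1 (delete): buffer="hjbgbl" (len 6), cursors c1@2 c2@4, authorship ......
After op 2 (add_cursor(6)): buffer="hjbgbl" (len 6), cursors c1@2 c2@4 c3@6, authorship ......
After op 3 (add_cursor(3)): buffer="hjbgbl" (len 6), cursors c1@2 c4@3 c2@4 c3@6, authorship ......
After op 4 (insert('i')): buffer="hjibigibli" (len 10), cursors c1@3 c4@5 c2@7 c3@10, authorship ..1.4.2..3
After op 5 (insert('u')): buffer="hjiubiugiubliu" (len 14), cursors c1@4 c4@7 c2@10 c3@14, authorship ..11.44.22..33
Authorship (.=original, N=cursor N): . . 1 1 . 4 4 . 2 2 . . 3 3
Index 3: author = 1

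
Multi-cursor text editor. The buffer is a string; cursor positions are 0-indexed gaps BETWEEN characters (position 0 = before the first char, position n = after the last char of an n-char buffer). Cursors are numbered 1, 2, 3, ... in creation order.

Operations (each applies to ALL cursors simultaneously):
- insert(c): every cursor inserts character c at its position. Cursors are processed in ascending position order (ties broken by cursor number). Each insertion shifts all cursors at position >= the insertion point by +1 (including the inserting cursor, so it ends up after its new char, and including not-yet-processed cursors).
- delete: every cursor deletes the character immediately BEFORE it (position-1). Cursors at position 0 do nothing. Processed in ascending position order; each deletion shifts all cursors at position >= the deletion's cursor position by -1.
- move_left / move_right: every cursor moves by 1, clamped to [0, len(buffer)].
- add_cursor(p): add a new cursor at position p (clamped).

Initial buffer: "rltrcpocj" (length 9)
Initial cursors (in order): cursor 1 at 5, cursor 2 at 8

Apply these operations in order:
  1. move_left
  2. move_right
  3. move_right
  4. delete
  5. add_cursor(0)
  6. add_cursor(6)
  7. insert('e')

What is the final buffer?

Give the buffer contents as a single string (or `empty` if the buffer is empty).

After op 1 (move_left): buffer="rltrcpocj" (len 9), cursors c1@4 c2@7, authorship .........
After op 2 (move_right): buffer="rltrcpocj" (len 9), cursors c1@5 c2@8, authorship .........
After op 3 (move_right): buffer="rltrcpocj" (len 9), cursors c1@6 c2@9, authorship .........
After op 4 (delete): buffer="rltrcoc" (len 7), cursors c1@5 c2@7, authorship .......
After op 5 (add_cursor(0)): buffer="rltrcoc" (len 7), cursors c3@0 c1@5 c2@7, authorship .......
After op 6 (add_cursor(6)): buffer="rltrcoc" (len 7), cursors c3@0 c1@5 c4@6 c2@7, authorship .......
After op 7 (insert('e')): buffer="erltrceoece" (len 11), cursors c3@1 c1@7 c4@9 c2@11, authorship 3.....1.4.2

Answer: erltrceoece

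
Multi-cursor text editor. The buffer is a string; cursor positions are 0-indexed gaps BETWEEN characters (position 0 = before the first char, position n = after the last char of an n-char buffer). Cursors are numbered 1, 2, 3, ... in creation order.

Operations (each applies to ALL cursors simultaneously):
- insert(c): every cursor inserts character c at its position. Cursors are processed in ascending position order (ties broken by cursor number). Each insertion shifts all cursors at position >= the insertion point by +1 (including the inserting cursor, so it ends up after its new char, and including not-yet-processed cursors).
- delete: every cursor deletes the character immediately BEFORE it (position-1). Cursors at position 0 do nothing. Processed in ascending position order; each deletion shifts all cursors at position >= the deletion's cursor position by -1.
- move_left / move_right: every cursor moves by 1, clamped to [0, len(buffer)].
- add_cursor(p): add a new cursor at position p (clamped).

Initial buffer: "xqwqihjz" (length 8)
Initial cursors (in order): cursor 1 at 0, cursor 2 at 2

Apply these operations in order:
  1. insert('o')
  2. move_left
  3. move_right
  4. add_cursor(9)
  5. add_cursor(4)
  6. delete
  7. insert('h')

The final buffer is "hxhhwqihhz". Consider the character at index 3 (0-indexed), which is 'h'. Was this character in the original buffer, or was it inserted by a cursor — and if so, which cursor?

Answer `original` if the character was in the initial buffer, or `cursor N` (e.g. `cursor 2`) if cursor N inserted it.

After op 1 (insert('o')): buffer="oxqowqihjz" (len 10), cursors c1@1 c2@4, authorship 1..2......
After op 2 (move_left): buffer="oxqowqihjz" (len 10), cursors c1@0 c2@3, authorship 1..2......
After op 3 (move_right): buffer="oxqowqihjz" (len 10), cursors c1@1 c2@4, authorship 1..2......
After op 4 (add_cursor(9)): buffer="oxqowqihjz" (len 10), cursors c1@1 c2@4 c3@9, authorship 1..2......
After op 5 (add_cursor(4)): buffer="oxqowqihjz" (len 10), cursors c1@1 c2@4 c4@4 c3@9, authorship 1..2......
After op 6 (delete): buffer="xwqihz" (len 6), cursors c1@0 c2@1 c4@1 c3@5, authorship ......
After op 7 (insert('h')): buffer="hxhhwqihhz" (len 10), cursors c1@1 c2@4 c4@4 c3@9, authorship 1.24....3.
Authorship (.=original, N=cursor N): 1 . 2 4 . . . . 3 .
Index 3: author = 4

Answer: cursor 4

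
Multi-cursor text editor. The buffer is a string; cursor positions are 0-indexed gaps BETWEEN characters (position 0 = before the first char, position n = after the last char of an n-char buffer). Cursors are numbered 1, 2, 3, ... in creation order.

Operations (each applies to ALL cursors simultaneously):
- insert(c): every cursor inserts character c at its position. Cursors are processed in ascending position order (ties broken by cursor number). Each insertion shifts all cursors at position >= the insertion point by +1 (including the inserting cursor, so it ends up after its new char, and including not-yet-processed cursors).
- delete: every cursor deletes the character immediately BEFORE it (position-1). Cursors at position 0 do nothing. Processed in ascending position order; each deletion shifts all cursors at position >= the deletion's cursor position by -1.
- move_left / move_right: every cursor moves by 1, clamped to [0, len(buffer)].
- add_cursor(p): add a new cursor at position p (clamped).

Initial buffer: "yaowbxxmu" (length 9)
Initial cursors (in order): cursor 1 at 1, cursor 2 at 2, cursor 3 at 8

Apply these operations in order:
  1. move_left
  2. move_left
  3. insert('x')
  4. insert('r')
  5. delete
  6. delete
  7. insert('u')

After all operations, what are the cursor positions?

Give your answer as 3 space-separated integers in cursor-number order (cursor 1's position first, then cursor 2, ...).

Answer: 2 2 9

Derivation:
After op 1 (move_left): buffer="yaowbxxmu" (len 9), cursors c1@0 c2@1 c3@7, authorship .........
After op 2 (move_left): buffer="yaowbxxmu" (len 9), cursors c1@0 c2@0 c3@6, authorship .........
After op 3 (insert('x')): buffer="xxyaowbxxxmu" (len 12), cursors c1@2 c2@2 c3@9, authorship 12......3...
After op 4 (insert('r')): buffer="xxrryaowbxxrxmu" (len 15), cursors c1@4 c2@4 c3@12, authorship 1212......33...
After op 5 (delete): buffer="xxyaowbxxxmu" (len 12), cursors c1@2 c2@2 c3@9, authorship 12......3...
After op 6 (delete): buffer="yaowbxxmu" (len 9), cursors c1@0 c2@0 c3@6, authorship .........
After op 7 (insert('u')): buffer="uuyaowbxuxmu" (len 12), cursors c1@2 c2@2 c3@9, authorship 12......3...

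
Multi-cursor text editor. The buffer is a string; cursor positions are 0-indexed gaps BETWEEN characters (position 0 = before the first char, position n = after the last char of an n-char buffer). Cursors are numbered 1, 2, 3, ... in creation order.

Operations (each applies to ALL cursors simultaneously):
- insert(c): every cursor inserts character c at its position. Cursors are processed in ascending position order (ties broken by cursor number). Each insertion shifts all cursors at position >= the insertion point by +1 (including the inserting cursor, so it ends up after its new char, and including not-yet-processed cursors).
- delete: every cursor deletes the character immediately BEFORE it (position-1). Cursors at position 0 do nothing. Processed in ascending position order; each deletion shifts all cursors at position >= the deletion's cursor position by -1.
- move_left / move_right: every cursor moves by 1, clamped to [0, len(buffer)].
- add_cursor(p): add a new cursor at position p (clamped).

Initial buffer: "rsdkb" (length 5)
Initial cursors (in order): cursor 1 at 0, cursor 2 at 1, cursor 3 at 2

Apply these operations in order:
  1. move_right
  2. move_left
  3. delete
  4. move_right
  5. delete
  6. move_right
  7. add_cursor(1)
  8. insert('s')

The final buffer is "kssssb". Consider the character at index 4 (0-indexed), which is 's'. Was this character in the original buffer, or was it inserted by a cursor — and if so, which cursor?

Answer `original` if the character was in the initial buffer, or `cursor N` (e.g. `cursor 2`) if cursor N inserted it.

Answer: cursor 4

Derivation:
After op 1 (move_right): buffer="rsdkb" (len 5), cursors c1@1 c2@2 c3@3, authorship .....
After op 2 (move_left): buffer="rsdkb" (len 5), cursors c1@0 c2@1 c3@2, authorship .....
After op 3 (delete): buffer="dkb" (len 3), cursors c1@0 c2@0 c3@0, authorship ...
After op 4 (move_right): buffer="dkb" (len 3), cursors c1@1 c2@1 c3@1, authorship ...
After op 5 (delete): buffer="kb" (len 2), cursors c1@0 c2@0 c3@0, authorship ..
After op 6 (move_right): buffer="kb" (len 2), cursors c1@1 c2@1 c3@1, authorship ..
After op 7 (add_cursor(1)): buffer="kb" (len 2), cursors c1@1 c2@1 c3@1 c4@1, authorship ..
After op 8 (insert('s')): buffer="kssssb" (len 6), cursors c1@5 c2@5 c3@5 c4@5, authorship .1234.
Authorship (.=original, N=cursor N): . 1 2 3 4 .
Index 4: author = 4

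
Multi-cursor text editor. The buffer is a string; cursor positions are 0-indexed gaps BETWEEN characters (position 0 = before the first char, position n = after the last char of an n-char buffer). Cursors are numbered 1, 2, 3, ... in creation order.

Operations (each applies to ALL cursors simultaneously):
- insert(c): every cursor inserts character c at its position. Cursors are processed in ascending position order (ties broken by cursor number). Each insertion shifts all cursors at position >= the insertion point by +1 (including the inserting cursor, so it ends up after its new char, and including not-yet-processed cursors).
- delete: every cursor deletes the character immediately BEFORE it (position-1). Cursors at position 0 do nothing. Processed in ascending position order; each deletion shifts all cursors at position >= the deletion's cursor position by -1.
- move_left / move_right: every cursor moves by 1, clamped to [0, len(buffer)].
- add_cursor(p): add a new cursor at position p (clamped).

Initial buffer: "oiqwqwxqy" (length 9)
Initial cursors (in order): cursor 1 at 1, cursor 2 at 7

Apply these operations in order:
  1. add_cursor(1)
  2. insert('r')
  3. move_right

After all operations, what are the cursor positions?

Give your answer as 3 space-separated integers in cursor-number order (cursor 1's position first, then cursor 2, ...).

Answer: 4 11 4

Derivation:
After op 1 (add_cursor(1)): buffer="oiqwqwxqy" (len 9), cursors c1@1 c3@1 c2@7, authorship .........
After op 2 (insert('r')): buffer="orriqwqwxrqy" (len 12), cursors c1@3 c3@3 c2@10, authorship .13......2..
After op 3 (move_right): buffer="orriqwqwxrqy" (len 12), cursors c1@4 c3@4 c2@11, authorship .13......2..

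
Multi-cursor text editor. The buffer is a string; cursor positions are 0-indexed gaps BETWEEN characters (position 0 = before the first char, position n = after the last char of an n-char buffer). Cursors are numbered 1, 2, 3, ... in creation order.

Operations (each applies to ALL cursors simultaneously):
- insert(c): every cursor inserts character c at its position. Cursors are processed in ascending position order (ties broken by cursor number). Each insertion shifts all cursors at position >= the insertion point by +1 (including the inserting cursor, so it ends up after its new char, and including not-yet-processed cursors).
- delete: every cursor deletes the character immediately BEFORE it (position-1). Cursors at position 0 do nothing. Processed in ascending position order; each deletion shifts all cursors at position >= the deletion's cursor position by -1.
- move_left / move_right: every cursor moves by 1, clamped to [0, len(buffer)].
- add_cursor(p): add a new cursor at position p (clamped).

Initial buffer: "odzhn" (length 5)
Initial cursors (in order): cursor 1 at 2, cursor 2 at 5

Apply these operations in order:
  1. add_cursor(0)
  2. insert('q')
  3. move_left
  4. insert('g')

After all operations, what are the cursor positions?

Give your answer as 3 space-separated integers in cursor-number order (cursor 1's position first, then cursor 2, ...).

Answer: 5 10 1

Derivation:
After op 1 (add_cursor(0)): buffer="odzhn" (len 5), cursors c3@0 c1@2 c2@5, authorship .....
After op 2 (insert('q')): buffer="qodqzhnq" (len 8), cursors c3@1 c1@4 c2@8, authorship 3..1...2
After op 3 (move_left): buffer="qodqzhnq" (len 8), cursors c3@0 c1@3 c2@7, authorship 3..1...2
After op 4 (insert('g')): buffer="gqodgqzhngq" (len 11), cursors c3@1 c1@5 c2@10, authorship 33..11...22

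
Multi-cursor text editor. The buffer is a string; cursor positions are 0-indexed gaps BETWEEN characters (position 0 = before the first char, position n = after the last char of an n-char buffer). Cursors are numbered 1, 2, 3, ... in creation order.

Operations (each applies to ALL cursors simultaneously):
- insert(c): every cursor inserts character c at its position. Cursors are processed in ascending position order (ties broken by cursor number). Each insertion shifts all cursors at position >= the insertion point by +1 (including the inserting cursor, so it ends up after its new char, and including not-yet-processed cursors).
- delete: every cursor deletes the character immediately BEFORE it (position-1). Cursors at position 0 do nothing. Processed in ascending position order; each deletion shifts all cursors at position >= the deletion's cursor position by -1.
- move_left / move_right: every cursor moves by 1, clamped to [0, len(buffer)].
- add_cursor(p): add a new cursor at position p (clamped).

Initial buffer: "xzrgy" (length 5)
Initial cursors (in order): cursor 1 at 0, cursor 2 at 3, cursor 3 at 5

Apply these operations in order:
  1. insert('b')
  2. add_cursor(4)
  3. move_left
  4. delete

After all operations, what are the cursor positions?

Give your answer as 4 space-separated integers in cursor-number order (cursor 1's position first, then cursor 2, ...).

After op 1 (insert('b')): buffer="bxzrbgyb" (len 8), cursors c1@1 c2@5 c3@8, authorship 1...2..3
After op 2 (add_cursor(4)): buffer="bxzrbgyb" (len 8), cursors c1@1 c4@4 c2@5 c3@8, authorship 1...2..3
After op 3 (move_left): buffer="bxzrbgyb" (len 8), cursors c1@0 c4@3 c2@4 c3@7, authorship 1...2..3
After op 4 (delete): buffer="bxbgb" (len 5), cursors c1@0 c2@2 c4@2 c3@4, authorship 1.2.3

Answer: 0 2 4 2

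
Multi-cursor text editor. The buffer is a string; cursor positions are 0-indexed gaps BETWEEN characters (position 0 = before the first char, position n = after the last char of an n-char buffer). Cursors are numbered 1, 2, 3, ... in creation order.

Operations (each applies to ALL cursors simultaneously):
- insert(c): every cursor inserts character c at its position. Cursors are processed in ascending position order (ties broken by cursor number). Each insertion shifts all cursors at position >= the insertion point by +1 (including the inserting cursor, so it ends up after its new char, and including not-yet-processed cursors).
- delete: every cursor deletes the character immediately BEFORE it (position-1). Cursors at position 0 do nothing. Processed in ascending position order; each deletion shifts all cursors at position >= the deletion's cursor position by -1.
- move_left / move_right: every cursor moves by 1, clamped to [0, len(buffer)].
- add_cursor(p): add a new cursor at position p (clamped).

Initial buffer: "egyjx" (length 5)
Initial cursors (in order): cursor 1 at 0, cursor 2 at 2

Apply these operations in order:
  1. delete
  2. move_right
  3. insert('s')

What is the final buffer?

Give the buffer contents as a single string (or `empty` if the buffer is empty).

Answer: esysjx

Derivation:
After op 1 (delete): buffer="eyjx" (len 4), cursors c1@0 c2@1, authorship ....
After op 2 (move_right): buffer="eyjx" (len 4), cursors c1@1 c2@2, authorship ....
After op 3 (insert('s')): buffer="esysjx" (len 6), cursors c1@2 c2@4, authorship .1.2..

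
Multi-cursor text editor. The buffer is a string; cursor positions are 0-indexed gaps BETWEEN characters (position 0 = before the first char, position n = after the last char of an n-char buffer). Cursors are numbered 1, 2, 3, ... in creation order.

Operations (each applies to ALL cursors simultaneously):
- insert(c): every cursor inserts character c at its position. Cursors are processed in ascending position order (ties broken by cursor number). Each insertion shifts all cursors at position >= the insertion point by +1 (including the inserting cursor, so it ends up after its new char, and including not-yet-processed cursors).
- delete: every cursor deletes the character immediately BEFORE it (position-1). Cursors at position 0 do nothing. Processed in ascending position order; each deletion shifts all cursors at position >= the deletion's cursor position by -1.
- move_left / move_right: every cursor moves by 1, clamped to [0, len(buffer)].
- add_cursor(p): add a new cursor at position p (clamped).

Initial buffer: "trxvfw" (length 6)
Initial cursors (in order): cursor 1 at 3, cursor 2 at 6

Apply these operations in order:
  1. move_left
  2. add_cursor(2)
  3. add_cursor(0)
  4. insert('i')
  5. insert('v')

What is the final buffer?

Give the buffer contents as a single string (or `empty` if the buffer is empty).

Answer: ivtriivvxvfivw

Derivation:
After op 1 (move_left): buffer="trxvfw" (len 6), cursors c1@2 c2@5, authorship ......
After op 2 (add_cursor(2)): buffer="trxvfw" (len 6), cursors c1@2 c3@2 c2@5, authorship ......
After op 3 (add_cursor(0)): buffer="trxvfw" (len 6), cursors c4@0 c1@2 c3@2 c2@5, authorship ......
After op 4 (insert('i')): buffer="itriixvfiw" (len 10), cursors c4@1 c1@5 c3@5 c2@9, authorship 4..13...2.
After op 5 (insert('v')): buffer="ivtriivvxvfivw" (len 14), cursors c4@2 c1@8 c3@8 c2@13, authorship 44..1313...22.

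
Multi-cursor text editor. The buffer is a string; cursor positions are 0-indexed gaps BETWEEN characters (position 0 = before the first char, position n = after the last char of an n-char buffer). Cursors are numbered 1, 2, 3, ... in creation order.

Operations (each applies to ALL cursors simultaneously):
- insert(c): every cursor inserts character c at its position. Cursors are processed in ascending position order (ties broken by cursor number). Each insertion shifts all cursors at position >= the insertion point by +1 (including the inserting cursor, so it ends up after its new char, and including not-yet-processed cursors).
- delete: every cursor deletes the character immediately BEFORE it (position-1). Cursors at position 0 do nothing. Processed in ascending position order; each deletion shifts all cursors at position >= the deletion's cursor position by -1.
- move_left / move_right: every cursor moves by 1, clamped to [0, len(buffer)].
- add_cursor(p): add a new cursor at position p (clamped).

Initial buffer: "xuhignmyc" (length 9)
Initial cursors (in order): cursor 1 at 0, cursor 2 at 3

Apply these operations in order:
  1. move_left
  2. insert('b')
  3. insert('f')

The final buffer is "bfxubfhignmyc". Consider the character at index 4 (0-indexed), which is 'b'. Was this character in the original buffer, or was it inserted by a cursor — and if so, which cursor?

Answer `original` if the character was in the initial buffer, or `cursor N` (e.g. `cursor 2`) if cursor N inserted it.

Answer: cursor 2

Derivation:
After op 1 (move_left): buffer="xuhignmyc" (len 9), cursors c1@0 c2@2, authorship .........
After op 2 (insert('b')): buffer="bxubhignmyc" (len 11), cursors c1@1 c2@4, authorship 1..2.......
After op 3 (insert('f')): buffer="bfxubfhignmyc" (len 13), cursors c1@2 c2@6, authorship 11..22.......
Authorship (.=original, N=cursor N): 1 1 . . 2 2 . . . . . . .
Index 4: author = 2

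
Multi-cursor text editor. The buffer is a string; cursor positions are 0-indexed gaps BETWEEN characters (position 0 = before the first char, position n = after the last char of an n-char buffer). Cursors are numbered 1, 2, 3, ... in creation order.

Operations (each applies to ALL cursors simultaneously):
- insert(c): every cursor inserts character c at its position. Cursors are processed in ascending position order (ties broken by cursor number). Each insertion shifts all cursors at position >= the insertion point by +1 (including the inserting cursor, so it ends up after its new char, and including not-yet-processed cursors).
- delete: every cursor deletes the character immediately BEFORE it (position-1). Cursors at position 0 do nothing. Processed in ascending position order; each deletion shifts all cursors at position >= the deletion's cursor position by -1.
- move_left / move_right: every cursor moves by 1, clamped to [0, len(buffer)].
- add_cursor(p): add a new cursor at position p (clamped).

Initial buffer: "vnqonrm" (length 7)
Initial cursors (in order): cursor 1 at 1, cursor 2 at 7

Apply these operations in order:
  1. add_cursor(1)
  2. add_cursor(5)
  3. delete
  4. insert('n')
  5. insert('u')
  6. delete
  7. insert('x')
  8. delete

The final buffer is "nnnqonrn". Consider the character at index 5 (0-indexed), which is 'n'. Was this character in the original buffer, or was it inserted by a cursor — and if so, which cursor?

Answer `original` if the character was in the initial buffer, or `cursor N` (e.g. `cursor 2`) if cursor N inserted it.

Answer: cursor 4

Derivation:
After op 1 (add_cursor(1)): buffer="vnqonrm" (len 7), cursors c1@1 c3@1 c2@7, authorship .......
After op 2 (add_cursor(5)): buffer="vnqonrm" (len 7), cursors c1@1 c3@1 c4@5 c2@7, authorship .......
After op 3 (delete): buffer="nqor" (len 4), cursors c1@0 c3@0 c4@3 c2@4, authorship ....
After op 4 (insert('n')): buffer="nnnqonrn" (len 8), cursors c1@2 c3@2 c4@6 c2@8, authorship 13...4.2
After op 5 (insert('u')): buffer="nnuunqonurnu" (len 12), cursors c1@4 c3@4 c4@9 c2@12, authorship 1313...44.22
After op 6 (delete): buffer="nnnqonrn" (len 8), cursors c1@2 c3@2 c4@6 c2@8, authorship 13...4.2
After op 7 (insert('x')): buffer="nnxxnqonxrnx" (len 12), cursors c1@4 c3@4 c4@9 c2@12, authorship 1313...44.22
After op 8 (delete): buffer="nnnqonrn" (len 8), cursors c1@2 c3@2 c4@6 c2@8, authorship 13...4.2
Authorship (.=original, N=cursor N): 1 3 . . . 4 . 2
Index 5: author = 4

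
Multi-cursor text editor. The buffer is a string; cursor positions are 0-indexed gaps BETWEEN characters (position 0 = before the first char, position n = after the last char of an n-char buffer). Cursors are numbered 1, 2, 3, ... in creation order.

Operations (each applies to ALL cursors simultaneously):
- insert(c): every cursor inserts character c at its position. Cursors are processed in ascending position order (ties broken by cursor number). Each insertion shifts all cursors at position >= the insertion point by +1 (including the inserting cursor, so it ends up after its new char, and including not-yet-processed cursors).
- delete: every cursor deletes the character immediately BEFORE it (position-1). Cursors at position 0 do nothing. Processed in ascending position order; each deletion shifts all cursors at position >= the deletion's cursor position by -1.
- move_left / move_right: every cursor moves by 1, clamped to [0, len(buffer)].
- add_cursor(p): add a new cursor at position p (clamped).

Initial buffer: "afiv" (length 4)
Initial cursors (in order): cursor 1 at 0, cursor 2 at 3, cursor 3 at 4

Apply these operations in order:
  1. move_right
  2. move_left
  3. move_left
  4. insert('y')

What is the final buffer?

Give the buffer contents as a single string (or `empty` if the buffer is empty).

After op 1 (move_right): buffer="afiv" (len 4), cursors c1@1 c2@4 c3@4, authorship ....
After op 2 (move_left): buffer="afiv" (len 4), cursors c1@0 c2@3 c3@3, authorship ....
After op 3 (move_left): buffer="afiv" (len 4), cursors c1@0 c2@2 c3@2, authorship ....
After op 4 (insert('y')): buffer="yafyyiv" (len 7), cursors c1@1 c2@5 c3@5, authorship 1..23..

Answer: yafyyiv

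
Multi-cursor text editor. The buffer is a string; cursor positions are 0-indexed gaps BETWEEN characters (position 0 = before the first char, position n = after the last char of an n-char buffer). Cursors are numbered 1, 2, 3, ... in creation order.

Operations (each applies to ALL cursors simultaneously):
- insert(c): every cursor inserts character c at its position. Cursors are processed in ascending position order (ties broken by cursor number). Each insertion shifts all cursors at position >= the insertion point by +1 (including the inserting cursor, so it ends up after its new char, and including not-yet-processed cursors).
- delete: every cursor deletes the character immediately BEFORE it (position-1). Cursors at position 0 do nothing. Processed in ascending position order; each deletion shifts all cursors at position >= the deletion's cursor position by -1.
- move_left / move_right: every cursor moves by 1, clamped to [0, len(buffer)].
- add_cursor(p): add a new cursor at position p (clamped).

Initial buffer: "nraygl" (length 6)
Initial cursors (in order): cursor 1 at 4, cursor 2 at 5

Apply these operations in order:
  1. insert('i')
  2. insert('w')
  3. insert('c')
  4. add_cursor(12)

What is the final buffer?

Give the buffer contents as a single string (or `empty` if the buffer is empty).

After op 1 (insert('i')): buffer="nrayigil" (len 8), cursors c1@5 c2@7, authorship ....1.2.
After op 2 (insert('w')): buffer="nrayiwgiwl" (len 10), cursors c1@6 c2@9, authorship ....11.22.
After op 3 (insert('c')): buffer="nrayiwcgiwcl" (len 12), cursors c1@7 c2@11, authorship ....111.222.
After op 4 (add_cursor(12)): buffer="nrayiwcgiwcl" (len 12), cursors c1@7 c2@11 c3@12, authorship ....111.222.

Answer: nrayiwcgiwcl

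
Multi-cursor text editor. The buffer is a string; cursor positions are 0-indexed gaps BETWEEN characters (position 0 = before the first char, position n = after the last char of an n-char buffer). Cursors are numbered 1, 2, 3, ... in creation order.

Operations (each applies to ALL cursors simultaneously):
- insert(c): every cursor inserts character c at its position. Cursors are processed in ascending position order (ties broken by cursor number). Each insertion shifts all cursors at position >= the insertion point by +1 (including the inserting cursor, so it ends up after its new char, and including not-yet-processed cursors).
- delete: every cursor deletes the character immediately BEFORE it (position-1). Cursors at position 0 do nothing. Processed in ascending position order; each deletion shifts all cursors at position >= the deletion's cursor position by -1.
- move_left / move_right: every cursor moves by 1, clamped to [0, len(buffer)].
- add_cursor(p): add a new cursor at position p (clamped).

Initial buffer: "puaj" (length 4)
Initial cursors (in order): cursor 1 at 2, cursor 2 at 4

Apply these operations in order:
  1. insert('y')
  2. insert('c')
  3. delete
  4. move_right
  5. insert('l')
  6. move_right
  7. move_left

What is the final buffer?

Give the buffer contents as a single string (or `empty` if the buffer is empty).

After op 1 (insert('y')): buffer="puyajy" (len 6), cursors c1@3 c2@6, authorship ..1..2
After op 2 (insert('c')): buffer="puycajyc" (len 8), cursors c1@4 c2@8, authorship ..11..22
After op 3 (delete): buffer="puyajy" (len 6), cursors c1@3 c2@6, authorship ..1..2
After op 4 (move_right): buffer="puyajy" (len 6), cursors c1@4 c2@6, authorship ..1..2
After op 5 (insert('l')): buffer="puyaljyl" (len 8), cursors c1@5 c2@8, authorship ..1.1.22
After op 6 (move_right): buffer="puyaljyl" (len 8), cursors c1@6 c2@8, authorship ..1.1.22
After op 7 (move_left): buffer="puyaljyl" (len 8), cursors c1@5 c2@7, authorship ..1.1.22

Answer: puyaljyl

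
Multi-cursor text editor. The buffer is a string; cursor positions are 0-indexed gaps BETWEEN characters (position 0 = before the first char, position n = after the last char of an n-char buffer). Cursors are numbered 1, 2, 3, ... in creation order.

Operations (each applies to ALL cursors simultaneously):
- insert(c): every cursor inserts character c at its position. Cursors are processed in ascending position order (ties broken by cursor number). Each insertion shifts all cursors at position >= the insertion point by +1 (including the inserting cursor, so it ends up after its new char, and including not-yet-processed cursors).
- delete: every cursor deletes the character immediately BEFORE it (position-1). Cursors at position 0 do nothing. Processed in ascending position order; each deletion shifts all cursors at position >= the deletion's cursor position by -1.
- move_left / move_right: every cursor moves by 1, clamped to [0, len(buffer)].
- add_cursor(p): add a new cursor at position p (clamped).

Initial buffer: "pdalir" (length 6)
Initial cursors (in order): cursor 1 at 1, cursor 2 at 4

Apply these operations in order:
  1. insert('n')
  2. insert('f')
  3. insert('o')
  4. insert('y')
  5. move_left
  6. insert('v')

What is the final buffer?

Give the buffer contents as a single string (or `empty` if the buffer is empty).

After op 1 (insert('n')): buffer="pndalnir" (len 8), cursors c1@2 c2@6, authorship .1...2..
After op 2 (insert('f')): buffer="pnfdalnfir" (len 10), cursors c1@3 c2@8, authorship .11...22..
After op 3 (insert('o')): buffer="pnfodalnfoir" (len 12), cursors c1@4 c2@10, authorship .111...222..
After op 4 (insert('y')): buffer="pnfoydalnfoyir" (len 14), cursors c1@5 c2@12, authorship .1111...2222..
After op 5 (move_left): buffer="pnfoydalnfoyir" (len 14), cursors c1@4 c2@11, authorship .1111...2222..
After op 6 (insert('v')): buffer="pnfovydalnfovyir" (len 16), cursors c1@5 c2@13, authorship .11111...22222..

Answer: pnfovydalnfovyir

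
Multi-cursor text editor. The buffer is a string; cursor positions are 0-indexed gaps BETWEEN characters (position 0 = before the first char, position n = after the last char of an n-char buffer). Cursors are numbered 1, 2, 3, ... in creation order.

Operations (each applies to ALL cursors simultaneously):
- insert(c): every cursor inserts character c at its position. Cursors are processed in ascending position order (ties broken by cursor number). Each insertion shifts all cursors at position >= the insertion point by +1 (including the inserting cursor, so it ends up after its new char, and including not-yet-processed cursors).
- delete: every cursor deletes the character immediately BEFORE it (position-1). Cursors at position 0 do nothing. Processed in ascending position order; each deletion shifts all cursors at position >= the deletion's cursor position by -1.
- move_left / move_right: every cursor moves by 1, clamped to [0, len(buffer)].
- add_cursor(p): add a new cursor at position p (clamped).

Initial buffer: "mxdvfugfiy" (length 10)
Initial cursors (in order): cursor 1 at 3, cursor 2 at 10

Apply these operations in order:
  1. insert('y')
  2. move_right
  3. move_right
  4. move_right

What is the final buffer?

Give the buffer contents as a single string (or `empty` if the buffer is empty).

Answer: mxdyvfugfiyy

Derivation:
After op 1 (insert('y')): buffer="mxdyvfugfiyy" (len 12), cursors c1@4 c2@12, authorship ...1.......2
After op 2 (move_right): buffer="mxdyvfugfiyy" (len 12), cursors c1@5 c2@12, authorship ...1.......2
After op 3 (move_right): buffer="mxdyvfugfiyy" (len 12), cursors c1@6 c2@12, authorship ...1.......2
After op 4 (move_right): buffer="mxdyvfugfiyy" (len 12), cursors c1@7 c2@12, authorship ...1.......2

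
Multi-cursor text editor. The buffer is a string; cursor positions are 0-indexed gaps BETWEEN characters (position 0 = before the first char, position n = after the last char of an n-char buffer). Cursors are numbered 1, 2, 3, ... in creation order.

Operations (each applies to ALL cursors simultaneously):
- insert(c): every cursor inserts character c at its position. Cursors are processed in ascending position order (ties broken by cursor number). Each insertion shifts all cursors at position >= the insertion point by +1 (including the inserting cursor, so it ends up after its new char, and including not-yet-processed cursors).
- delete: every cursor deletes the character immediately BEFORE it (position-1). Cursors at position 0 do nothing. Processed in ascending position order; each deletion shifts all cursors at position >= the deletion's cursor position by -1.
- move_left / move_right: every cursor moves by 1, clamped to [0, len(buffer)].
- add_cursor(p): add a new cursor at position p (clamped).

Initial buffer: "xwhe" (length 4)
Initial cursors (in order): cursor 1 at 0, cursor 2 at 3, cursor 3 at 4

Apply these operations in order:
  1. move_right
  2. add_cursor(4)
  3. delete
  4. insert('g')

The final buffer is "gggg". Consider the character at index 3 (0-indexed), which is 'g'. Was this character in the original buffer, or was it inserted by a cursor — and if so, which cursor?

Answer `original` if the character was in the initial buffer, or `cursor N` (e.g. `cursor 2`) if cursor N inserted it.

After op 1 (move_right): buffer="xwhe" (len 4), cursors c1@1 c2@4 c3@4, authorship ....
After op 2 (add_cursor(4)): buffer="xwhe" (len 4), cursors c1@1 c2@4 c3@4 c4@4, authorship ....
After op 3 (delete): buffer="" (len 0), cursors c1@0 c2@0 c3@0 c4@0, authorship 
After op 4 (insert('g')): buffer="gggg" (len 4), cursors c1@4 c2@4 c3@4 c4@4, authorship 1234
Authorship (.=original, N=cursor N): 1 2 3 4
Index 3: author = 4

Answer: cursor 4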